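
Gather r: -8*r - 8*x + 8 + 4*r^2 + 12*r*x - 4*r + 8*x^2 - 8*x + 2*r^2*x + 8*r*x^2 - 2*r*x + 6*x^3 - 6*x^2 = r^2*(2*x + 4) + r*(8*x^2 + 10*x - 12) + 6*x^3 + 2*x^2 - 16*x + 8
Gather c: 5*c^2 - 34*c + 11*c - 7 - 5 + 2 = 5*c^2 - 23*c - 10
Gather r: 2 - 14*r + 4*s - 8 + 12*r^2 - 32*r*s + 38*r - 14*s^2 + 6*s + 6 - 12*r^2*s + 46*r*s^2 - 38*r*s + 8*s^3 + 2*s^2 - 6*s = r^2*(12 - 12*s) + r*(46*s^2 - 70*s + 24) + 8*s^3 - 12*s^2 + 4*s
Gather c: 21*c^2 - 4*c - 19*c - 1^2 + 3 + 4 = 21*c^2 - 23*c + 6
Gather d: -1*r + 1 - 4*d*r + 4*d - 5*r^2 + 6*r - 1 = d*(4 - 4*r) - 5*r^2 + 5*r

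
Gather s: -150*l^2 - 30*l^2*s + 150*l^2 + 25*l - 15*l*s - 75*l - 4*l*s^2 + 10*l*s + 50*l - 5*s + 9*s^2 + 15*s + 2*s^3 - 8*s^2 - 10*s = 2*s^3 + s^2*(1 - 4*l) + s*(-30*l^2 - 5*l)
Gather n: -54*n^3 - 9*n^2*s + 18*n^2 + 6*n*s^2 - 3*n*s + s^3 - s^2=-54*n^3 + n^2*(18 - 9*s) + n*(6*s^2 - 3*s) + s^3 - s^2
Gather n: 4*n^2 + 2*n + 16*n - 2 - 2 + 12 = 4*n^2 + 18*n + 8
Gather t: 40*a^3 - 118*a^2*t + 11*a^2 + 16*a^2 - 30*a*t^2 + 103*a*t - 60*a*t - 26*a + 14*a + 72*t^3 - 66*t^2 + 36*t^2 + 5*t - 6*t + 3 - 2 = 40*a^3 + 27*a^2 - 12*a + 72*t^3 + t^2*(-30*a - 30) + t*(-118*a^2 + 43*a - 1) + 1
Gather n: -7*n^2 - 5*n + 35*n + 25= -7*n^2 + 30*n + 25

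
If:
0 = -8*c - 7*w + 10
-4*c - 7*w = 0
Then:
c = 5/2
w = -10/7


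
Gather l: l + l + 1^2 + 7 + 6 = 2*l + 14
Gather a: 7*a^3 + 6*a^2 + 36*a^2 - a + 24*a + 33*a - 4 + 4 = 7*a^3 + 42*a^2 + 56*a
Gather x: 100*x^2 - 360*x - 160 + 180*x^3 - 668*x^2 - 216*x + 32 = 180*x^3 - 568*x^2 - 576*x - 128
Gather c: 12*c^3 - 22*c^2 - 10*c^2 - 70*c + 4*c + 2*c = 12*c^3 - 32*c^2 - 64*c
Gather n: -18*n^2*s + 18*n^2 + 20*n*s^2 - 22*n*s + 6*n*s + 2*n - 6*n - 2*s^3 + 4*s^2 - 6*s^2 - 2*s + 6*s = n^2*(18 - 18*s) + n*(20*s^2 - 16*s - 4) - 2*s^3 - 2*s^2 + 4*s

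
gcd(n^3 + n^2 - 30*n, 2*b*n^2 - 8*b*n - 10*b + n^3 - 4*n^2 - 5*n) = n - 5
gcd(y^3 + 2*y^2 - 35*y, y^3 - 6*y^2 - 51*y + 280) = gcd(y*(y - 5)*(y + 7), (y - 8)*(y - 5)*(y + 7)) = y^2 + 2*y - 35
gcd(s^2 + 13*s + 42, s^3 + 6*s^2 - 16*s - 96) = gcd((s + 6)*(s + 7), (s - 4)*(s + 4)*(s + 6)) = s + 6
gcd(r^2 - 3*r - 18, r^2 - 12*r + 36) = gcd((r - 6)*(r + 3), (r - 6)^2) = r - 6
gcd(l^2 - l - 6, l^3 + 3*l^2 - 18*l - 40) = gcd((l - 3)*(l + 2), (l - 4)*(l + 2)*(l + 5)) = l + 2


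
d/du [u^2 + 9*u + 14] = 2*u + 9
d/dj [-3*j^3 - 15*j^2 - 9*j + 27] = -9*j^2 - 30*j - 9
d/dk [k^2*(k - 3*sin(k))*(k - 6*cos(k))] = k*(k*(k - 3*sin(k))*(6*sin(k) + 1) - k*(k - 6*cos(k))*(3*cos(k) - 1) + 2*(k - 3*sin(k))*(k - 6*cos(k)))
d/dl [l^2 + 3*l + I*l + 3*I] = 2*l + 3 + I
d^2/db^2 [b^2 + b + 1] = 2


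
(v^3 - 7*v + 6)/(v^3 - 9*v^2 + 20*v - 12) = (v + 3)/(v - 6)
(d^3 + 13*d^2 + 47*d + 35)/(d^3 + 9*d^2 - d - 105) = (d + 1)/(d - 3)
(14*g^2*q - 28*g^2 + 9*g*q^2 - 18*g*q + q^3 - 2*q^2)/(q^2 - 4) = (14*g^2 + 9*g*q + q^2)/(q + 2)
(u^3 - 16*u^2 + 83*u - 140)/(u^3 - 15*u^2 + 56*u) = (u^2 - 9*u + 20)/(u*(u - 8))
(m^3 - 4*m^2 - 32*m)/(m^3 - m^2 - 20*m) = (m - 8)/(m - 5)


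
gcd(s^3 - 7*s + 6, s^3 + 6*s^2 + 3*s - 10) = s - 1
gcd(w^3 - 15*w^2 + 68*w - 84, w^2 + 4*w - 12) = w - 2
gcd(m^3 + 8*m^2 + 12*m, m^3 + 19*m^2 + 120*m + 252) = m + 6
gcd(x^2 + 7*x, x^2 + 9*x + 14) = x + 7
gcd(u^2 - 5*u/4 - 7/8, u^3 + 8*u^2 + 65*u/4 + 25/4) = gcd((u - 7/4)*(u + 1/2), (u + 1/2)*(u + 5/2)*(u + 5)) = u + 1/2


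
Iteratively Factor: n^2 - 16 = (n + 4)*(n - 4)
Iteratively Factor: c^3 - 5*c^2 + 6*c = (c - 3)*(c^2 - 2*c) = c*(c - 3)*(c - 2)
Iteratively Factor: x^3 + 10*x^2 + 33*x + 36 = (x + 4)*(x^2 + 6*x + 9) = (x + 3)*(x + 4)*(x + 3)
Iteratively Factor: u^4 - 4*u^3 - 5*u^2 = (u + 1)*(u^3 - 5*u^2) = u*(u + 1)*(u^2 - 5*u) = u*(u - 5)*(u + 1)*(u)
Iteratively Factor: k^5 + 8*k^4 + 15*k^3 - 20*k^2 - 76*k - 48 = (k + 3)*(k^4 + 5*k^3 - 20*k - 16) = (k - 2)*(k + 3)*(k^3 + 7*k^2 + 14*k + 8) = (k - 2)*(k + 2)*(k + 3)*(k^2 + 5*k + 4) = (k - 2)*(k + 2)*(k + 3)*(k + 4)*(k + 1)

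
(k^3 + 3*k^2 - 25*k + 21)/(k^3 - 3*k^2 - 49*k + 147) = (k - 1)/(k - 7)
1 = 1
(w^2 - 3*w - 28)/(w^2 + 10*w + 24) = (w - 7)/(w + 6)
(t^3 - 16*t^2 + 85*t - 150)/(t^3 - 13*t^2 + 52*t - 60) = (t - 5)/(t - 2)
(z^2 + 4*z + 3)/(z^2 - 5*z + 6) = (z^2 + 4*z + 3)/(z^2 - 5*z + 6)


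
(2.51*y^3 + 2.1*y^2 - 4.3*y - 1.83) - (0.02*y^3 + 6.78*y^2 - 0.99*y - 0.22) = 2.49*y^3 - 4.68*y^2 - 3.31*y - 1.61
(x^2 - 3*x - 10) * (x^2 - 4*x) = x^4 - 7*x^3 + 2*x^2 + 40*x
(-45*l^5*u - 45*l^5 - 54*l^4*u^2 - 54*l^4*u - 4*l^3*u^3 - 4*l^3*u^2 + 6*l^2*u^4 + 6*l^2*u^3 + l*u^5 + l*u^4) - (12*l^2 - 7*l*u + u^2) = -45*l^5*u - 45*l^5 - 54*l^4*u^2 - 54*l^4*u - 4*l^3*u^3 - 4*l^3*u^2 + 6*l^2*u^4 + 6*l^2*u^3 - 12*l^2 + l*u^5 + l*u^4 + 7*l*u - u^2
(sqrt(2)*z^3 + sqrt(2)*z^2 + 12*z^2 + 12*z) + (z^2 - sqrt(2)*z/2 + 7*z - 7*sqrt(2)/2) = sqrt(2)*z^3 + sqrt(2)*z^2 + 13*z^2 - sqrt(2)*z/2 + 19*z - 7*sqrt(2)/2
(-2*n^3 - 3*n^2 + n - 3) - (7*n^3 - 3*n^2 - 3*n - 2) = -9*n^3 + 4*n - 1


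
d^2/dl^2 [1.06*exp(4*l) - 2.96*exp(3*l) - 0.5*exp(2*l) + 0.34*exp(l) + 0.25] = (16.96*exp(3*l) - 26.64*exp(2*l) - 2.0*exp(l) + 0.34)*exp(l)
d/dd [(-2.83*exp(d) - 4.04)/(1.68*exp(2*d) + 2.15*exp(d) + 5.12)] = (4.7544*exp(2*d) + 13.5744*exp(d) - 5.8036)*exp(d)/(2.8224*exp(4*d) + 7.224*exp(3*d) + 21.8257*exp(2*d) + 22.016*exp(d) + 26.2144)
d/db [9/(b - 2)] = -9/(b - 2)^2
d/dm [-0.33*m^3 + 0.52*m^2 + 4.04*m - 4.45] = -0.99*m^2 + 1.04*m + 4.04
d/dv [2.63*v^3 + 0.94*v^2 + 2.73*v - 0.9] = 7.89*v^2 + 1.88*v + 2.73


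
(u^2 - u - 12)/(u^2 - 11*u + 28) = (u + 3)/(u - 7)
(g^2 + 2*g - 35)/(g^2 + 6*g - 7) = (g - 5)/(g - 1)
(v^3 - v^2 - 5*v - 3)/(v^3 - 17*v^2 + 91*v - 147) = (v^2 + 2*v + 1)/(v^2 - 14*v + 49)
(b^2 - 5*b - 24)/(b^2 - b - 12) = (b - 8)/(b - 4)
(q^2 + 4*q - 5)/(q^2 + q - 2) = (q + 5)/(q + 2)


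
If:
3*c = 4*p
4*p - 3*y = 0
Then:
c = y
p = 3*y/4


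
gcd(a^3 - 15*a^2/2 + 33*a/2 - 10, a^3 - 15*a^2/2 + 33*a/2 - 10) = a^3 - 15*a^2/2 + 33*a/2 - 10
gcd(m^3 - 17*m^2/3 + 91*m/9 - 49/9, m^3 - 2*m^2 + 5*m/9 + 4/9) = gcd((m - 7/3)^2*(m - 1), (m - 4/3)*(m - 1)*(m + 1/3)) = m - 1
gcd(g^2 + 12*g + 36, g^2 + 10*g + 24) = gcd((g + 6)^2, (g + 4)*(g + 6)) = g + 6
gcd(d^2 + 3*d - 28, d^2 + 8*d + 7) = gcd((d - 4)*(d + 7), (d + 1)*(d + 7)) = d + 7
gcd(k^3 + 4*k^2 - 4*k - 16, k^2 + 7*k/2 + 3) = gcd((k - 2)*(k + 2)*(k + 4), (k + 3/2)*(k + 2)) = k + 2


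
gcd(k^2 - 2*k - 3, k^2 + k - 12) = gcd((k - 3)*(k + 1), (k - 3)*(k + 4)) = k - 3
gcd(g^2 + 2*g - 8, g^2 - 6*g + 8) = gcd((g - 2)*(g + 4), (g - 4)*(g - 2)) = g - 2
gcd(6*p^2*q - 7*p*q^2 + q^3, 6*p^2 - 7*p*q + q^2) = 6*p^2 - 7*p*q + q^2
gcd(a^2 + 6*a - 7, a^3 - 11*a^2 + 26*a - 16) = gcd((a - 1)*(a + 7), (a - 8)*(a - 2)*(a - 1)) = a - 1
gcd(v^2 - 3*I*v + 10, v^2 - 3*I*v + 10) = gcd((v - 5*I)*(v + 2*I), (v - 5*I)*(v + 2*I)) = v^2 - 3*I*v + 10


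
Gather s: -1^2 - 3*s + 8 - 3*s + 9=16 - 6*s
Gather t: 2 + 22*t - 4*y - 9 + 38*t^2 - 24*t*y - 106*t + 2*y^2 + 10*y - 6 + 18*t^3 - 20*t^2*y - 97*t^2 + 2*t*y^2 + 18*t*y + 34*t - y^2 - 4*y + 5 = 18*t^3 + t^2*(-20*y - 59) + t*(2*y^2 - 6*y - 50) + y^2 + 2*y - 8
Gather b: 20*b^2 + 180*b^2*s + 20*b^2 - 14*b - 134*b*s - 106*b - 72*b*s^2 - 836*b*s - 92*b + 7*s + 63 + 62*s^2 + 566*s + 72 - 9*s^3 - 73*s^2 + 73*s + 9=b^2*(180*s + 40) + b*(-72*s^2 - 970*s - 212) - 9*s^3 - 11*s^2 + 646*s + 144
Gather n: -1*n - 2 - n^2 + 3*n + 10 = -n^2 + 2*n + 8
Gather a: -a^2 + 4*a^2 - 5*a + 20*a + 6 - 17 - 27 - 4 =3*a^2 + 15*a - 42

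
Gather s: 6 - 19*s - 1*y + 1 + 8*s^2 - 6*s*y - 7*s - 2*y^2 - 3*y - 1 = 8*s^2 + s*(-6*y - 26) - 2*y^2 - 4*y + 6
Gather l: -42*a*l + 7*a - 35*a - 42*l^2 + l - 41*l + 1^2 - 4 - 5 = -28*a - 42*l^2 + l*(-42*a - 40) - 8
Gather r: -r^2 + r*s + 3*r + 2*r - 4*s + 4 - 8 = -r^2 + r*(s + 5) - 4*s - 4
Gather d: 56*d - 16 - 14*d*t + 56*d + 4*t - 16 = d*(112 - 14*t) + 4*t - 32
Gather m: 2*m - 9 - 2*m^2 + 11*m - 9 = -2*m^2 + 13*m - 18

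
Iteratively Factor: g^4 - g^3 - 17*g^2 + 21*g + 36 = (g + 1)*(g^3 - 2*g^2 - 15*g + 36) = (g - 3)*(g + 1)*(g^2 + g - 12) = (g - 3)^2*(g + 1)*(g + 4)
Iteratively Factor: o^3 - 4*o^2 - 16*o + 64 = (o - 4)*(o^2 - 16) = (o - 4)*(o + 4)*(o - 4)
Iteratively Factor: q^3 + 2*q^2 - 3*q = (q + 3)*(q^2 - q) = (q - 1)*(q + 3)*(q)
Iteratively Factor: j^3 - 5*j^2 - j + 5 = (j - 5)*(j^2 - 1) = (j - 5)*(j + 1)*(j - 1)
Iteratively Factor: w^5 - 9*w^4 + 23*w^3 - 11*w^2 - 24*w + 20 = (w + 1)*(w^4 - 10*w^3 + 33*w^2 - 44*w + 20) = (w - 1)*(w + 1)*(w^3 - 9*w^2 + 24*w - 20) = (w - 2)*(w - 1)*(w + 1)*(w^2 - 7*w + 10) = (w - 2)^2*(w - 1)*(w + 1)*(w - 5)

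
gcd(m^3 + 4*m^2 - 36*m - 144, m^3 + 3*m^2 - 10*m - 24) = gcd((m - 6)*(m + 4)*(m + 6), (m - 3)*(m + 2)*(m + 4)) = m + 4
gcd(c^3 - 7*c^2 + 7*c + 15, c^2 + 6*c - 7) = 1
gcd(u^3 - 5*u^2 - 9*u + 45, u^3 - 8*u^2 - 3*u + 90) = u^2 - 2*u - 15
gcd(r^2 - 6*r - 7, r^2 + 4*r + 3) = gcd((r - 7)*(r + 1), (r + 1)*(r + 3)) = r + 1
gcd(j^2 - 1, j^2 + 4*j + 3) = j + 1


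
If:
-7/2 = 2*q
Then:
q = -7/4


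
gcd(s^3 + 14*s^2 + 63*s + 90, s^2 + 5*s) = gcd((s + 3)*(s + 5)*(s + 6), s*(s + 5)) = s + 5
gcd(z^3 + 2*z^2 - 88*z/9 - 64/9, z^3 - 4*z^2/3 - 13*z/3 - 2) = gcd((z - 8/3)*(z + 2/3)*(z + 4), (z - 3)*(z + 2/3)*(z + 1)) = z + 2/3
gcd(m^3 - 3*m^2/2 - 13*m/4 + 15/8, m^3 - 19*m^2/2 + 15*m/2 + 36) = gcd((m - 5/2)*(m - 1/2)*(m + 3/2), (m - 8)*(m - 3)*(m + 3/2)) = m + 3/2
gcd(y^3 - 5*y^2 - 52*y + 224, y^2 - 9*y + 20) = y - 4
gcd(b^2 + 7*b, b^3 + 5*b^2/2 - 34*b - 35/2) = b + 7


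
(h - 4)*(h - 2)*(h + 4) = h^3 - 2*h^2 - 16*h + 32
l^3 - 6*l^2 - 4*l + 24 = (l - 6)*(l - 2)*(l + 2)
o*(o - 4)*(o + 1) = o^3 - 3*o^2 - 4*o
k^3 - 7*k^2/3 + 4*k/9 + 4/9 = (k - 2)*(k - 2/3)*(k + 1/3)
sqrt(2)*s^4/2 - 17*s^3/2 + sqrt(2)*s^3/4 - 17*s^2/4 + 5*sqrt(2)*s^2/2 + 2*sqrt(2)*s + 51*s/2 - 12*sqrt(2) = (s - 3/2)*(s - 8*sqrt(2))*(s - sqrt(2)/2)*(sqrt(2)*s/2 + sqrt(2))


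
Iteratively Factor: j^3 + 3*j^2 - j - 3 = (j + 1)*(j^2 + 2*j - 3) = (j - 1)*(j + 1)*(j + 3)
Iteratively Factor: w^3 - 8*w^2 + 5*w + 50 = (w - 5)*(w^2 - 3*w - 10) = (w - 5)*(w + 2)*(w - 5)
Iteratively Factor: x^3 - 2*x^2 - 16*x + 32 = (x - 4)*(x^2 + 2*x - 8) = (x - 4)*(x - 2)*(x + 4)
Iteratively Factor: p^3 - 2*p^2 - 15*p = (p + 3)*(p^2 - 5*p) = (p - 5)*(p + 3)*(p)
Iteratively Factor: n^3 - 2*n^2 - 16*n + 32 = (n - 4)*(n^2 + 2*n - 8) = (n - 4)*(n + 4)*(n - 2)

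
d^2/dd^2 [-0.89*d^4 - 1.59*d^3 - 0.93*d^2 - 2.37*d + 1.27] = -10.68*d^2 - 9.54*d - 1.86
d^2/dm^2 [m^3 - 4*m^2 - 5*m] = 6*m - 8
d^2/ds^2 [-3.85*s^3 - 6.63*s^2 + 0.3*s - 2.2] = -23.1*s - 13.26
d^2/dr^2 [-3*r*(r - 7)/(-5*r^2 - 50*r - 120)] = 6*(-17*r^3 - 72*r^2 + 504*r + 2256)/(5*(r^6 + 30*r^5 + 372*r^4 + 2440*r^3 + 8928*r^2 + 17280*r + 13824))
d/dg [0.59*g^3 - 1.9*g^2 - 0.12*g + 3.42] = 1.77*g^2 - 3.8*g - 0.12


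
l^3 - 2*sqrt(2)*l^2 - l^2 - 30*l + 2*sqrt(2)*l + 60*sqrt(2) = (l - 6)*(l + 5)*(l - 2*sqrt(2))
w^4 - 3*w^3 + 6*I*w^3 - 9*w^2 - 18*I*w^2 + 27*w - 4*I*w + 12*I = (w - 3)*(w + I)^2*(w + 4*I)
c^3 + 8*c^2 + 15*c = c*(c + 3)*(c + 5)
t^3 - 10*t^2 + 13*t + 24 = (t - 8)*(t - 3)*(t + 1)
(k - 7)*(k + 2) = k^2 - 5*k - 14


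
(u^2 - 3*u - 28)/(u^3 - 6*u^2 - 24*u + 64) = (u - 7)/(u^2 - 10*u + 16)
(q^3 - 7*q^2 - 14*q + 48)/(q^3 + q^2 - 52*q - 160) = (q^2 + q - 6)/(q^2 + 9*q + 20)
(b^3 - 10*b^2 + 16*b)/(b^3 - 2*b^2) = (b - 8)/b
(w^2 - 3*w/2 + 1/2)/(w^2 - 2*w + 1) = (w - 1/2)/(w - 1)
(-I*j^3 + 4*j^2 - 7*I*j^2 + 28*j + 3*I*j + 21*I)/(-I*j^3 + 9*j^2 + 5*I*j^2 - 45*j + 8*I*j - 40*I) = (j^2 + j*(7 + 3*I) + 21*I)/(j^2 + j*(-5 + 8*I) - 40*I)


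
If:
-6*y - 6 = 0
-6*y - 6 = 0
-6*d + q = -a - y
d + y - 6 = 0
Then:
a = 43 - q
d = 7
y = -1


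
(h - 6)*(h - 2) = h^2 - 8*h + 12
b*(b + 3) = b^2 + 3*b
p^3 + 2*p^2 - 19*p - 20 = (p - 4)*(p + 1)*(p + 5)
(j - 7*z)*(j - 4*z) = j^2 - 11*j*z + 28*z^2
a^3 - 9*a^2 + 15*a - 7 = (a - 7)*(a - 1)^2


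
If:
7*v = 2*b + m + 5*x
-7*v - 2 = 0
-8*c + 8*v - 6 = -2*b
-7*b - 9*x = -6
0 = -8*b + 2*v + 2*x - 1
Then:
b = -15/602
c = -2509/2408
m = -3239/602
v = -2/7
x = 59/86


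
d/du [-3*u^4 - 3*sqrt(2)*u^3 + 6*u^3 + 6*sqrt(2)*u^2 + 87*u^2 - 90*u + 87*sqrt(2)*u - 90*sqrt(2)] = -12*u^3 - 9*sqrt(2)*u^2 + 18*u^2 + 12*sqrt(2)*u + 174*u - 90 + 87*sqrt(2)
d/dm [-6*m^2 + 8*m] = 8 - 12*m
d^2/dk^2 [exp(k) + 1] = exp(k)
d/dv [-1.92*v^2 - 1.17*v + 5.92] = -3.84*v - 1.17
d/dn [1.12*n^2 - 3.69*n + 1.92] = 2.24*n - 3.69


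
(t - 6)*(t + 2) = t^2 - 4*t - 12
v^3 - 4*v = v*(v - 2)*(v + 2)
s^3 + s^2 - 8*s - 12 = (s - 3)*(s + 2)^2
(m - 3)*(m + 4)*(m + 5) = m^3 + 6*m^2 - 7*m - 60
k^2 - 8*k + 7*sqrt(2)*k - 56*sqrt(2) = (k - 8)*(k + 7*sqrt(2))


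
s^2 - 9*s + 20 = (s - 5)*(s - 4)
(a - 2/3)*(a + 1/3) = a^2 - a/3 - 2/9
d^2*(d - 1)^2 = d^4 - 2*d^3 + d^2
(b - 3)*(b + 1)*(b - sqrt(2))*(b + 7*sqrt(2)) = b^4 - 2*b^3 + 6*sqrt(2)*b^3 - 17*b^2 - 12*sqrt(2)*b^2 - 18*sqrt(2)*b + 28*b + 42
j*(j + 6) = j^2 + 6*j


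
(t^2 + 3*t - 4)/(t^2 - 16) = (t - 1)/(t - 4)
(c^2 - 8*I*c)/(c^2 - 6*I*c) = (c - 8*I)/(c - 6*I)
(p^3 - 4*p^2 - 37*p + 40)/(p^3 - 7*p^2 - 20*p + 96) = (p^2 + 4*p - 5)/(p^2 + p - 12)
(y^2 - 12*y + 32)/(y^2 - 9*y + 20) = (y - 8)/(y - 5)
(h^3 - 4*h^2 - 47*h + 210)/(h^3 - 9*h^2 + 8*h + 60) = (h + 7)/(h + 2)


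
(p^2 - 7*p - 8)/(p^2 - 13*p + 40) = (p + 1)/(p - 5)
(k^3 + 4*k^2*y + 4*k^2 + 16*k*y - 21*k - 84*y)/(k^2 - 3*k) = k + 4*y + 7 + 28*y/k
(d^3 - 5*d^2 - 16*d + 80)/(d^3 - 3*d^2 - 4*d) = (d^2 - d - 20)/(d*(d + 1))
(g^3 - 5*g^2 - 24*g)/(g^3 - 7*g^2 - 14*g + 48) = g/(g - 2)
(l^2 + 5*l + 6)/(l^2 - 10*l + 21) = (l^2 + 5*l + 6)/(l^2 - 10*l + 21)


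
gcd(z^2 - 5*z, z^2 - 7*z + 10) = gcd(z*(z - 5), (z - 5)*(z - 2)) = z - 5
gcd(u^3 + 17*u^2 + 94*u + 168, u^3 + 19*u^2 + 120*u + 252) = u^2 + 13*u + 42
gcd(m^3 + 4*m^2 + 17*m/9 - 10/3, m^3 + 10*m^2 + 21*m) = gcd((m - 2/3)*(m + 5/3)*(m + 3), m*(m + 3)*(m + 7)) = m + 3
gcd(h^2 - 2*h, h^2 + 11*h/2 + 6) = 1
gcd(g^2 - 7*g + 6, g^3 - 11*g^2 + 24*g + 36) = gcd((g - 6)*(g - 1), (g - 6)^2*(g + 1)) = g - 6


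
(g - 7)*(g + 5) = g^2 - 2*g - 35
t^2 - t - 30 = (t - 6)*(t + 5)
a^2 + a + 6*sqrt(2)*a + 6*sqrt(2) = (a + 1)*(a + 6*sqrt(2))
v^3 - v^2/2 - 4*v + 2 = (v - 2)*(v - 1/2)*(v + 2)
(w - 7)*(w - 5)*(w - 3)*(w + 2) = w^4 - 13*w^3 + 41*w^2 + 37*w - 210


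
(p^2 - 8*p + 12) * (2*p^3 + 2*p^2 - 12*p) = 2*p^5 - 14*p^4 - 4*p^3 + 120*p^2 - 144*p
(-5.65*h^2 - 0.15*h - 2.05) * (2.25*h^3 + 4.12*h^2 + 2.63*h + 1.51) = -12.7125*h^5 - 23.6155*h^4 - 20.09*h^3 - 17.372*h^2 - 5.618*h - 3.0955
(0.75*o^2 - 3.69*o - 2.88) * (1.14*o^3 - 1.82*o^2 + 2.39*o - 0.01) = 0.855*o^5 - 5.5716*o^4 + 5.2251*o^3 - 3.585*o^2 - 6.8463*o + 0.0288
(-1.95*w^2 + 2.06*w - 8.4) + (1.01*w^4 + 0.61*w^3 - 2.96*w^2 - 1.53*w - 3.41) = 1.01*w^4 + 0.61*w^3 - 4.91*w^2 + 0.53*w - 11.81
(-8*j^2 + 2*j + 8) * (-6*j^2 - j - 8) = 48*j^4 - 4*j^3 + 14*j^2 - 24*j - 64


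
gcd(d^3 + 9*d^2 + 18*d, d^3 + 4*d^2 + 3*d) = d^2 + 3*d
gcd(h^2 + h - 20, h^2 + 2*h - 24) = h - 4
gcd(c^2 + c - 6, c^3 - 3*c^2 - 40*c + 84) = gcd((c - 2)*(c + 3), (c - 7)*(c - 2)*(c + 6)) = c - 2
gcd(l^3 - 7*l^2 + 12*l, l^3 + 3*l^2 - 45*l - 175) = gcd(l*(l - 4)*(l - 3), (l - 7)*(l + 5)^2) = 1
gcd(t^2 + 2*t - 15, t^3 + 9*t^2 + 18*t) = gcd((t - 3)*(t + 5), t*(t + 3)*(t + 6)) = 1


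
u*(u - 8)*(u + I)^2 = u^4 - 8*u^3 + 2*I*u^3 - u^2 - 16*I*u^2 + 8*u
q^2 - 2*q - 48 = (q - 8)*(q + 6)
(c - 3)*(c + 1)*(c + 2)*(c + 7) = c^4 + 7*c^3 - 7*c^2 - 55*c - 42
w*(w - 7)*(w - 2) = w^3 - 9*w^2 + 14*w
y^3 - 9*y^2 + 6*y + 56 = (y - 7)*(y - 4)*(y + 2)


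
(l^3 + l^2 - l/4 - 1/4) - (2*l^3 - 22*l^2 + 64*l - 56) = -l^3 + 23*l^2 - 257*l/4 + 223/4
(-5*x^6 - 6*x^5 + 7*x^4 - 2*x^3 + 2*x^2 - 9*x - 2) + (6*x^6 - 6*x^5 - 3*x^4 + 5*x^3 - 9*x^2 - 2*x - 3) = x^6 - 12*x^5 + 4*x^4 + 3*x^3 - 7*x^2 - 11*x - 5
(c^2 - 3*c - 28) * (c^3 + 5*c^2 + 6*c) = c^5 + 2*c^4 - 37*c^3 - 158*c^2 - 168*c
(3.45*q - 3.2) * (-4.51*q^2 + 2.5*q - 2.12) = -15.5595*q^3 + 23.057*q^2 - 15.314*q + 6.784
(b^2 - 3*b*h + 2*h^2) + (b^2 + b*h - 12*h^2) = 2*b^2 - 2*b*h - 10*h^2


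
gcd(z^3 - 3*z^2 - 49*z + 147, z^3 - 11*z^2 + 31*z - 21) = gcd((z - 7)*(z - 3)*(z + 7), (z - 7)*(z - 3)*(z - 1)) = z^2 - 10*z + 21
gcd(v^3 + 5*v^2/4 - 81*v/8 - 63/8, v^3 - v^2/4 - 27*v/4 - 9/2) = v^2 - 9*v/4 - 9/4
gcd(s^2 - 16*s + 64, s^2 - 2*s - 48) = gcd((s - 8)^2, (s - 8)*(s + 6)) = s - 8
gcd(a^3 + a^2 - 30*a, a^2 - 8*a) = a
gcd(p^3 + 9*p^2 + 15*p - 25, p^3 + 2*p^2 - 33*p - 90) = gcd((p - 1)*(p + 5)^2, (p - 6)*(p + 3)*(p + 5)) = p + 5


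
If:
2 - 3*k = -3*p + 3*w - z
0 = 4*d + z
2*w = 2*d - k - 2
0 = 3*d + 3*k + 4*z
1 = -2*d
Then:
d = -1/2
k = -13/6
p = -47/12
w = -5/12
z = 2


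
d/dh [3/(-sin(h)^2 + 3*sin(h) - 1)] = 3*(2*sin(h) - 3)*cos(h)/(sin(h)^2 - 3*sin(h) + 1)^2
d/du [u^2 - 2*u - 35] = 2*u - 2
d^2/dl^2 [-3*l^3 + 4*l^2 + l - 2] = 8 - 18*l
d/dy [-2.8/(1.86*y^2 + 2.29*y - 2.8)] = (10.416*y + 6.412)/(1.86*y^2 + 2.29*y - 2.8)^2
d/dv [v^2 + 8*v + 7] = 2*v + 8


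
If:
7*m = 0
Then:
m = 0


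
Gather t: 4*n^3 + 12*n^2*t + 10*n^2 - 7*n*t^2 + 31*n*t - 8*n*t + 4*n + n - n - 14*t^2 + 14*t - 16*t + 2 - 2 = 4*n^3 + 10*n^2 + 4*n + t^2*(-7*n - 14) + t*(12*n^2 + 23*n - 2)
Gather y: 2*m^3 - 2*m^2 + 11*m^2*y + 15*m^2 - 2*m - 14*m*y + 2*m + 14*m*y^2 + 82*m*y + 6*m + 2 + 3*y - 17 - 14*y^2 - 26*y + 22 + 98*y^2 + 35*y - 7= 2*m^3 + 13*m^2 + 6*m + y^2*(14*m + 84) + y*(11*m^2 + 68*m + 12)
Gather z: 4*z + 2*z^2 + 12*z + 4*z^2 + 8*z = 6*z^2 + 24*z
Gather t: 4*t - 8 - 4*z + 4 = 4*t - 4*z - 4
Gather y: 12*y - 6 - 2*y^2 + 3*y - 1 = -2*y^2 + 15*y - 7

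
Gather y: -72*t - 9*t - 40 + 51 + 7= 18 - 81*t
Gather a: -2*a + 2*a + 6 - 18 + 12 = 0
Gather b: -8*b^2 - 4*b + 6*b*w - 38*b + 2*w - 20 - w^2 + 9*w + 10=-8*b^2 + b*(6*w - 42) - w^2 + 11*w - 10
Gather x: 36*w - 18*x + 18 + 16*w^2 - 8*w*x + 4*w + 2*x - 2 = 16*w^2 + 40*w + x*(-8*w - 16) + 16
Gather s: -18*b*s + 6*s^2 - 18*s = 6*s^2 + s*(-18*b - 18)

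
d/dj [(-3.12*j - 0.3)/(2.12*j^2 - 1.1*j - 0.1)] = (6.6144*j^2 + 1.272*j - 0.018)/(4.4944*j^4 - 4.664*j^3 + 0.786*j^2 + 0.22*j + 0.01)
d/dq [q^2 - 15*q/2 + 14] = 2*q - 15/2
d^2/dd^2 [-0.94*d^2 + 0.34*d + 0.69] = -1.88000000000000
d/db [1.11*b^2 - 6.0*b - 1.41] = 2.22*b - 6.0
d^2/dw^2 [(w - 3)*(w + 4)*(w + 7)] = 6*w + 16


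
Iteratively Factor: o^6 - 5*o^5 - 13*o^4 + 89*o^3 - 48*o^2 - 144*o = (o - 3)*(o^5 - 2*o^4 - 19*o^3 + 32*o^2 + 48*o) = (o - 4)*(o - 3)*(o^4 + 2*o^3 - 11*o^2 - 12*o) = (o - 4)*(o - 3)*(o + 4)*(o^3 - 2*o^2 - 3*o) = (o - 4)*(o - 3)^2*(o + 4)*(o^2 + o) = (o - 4)*(o - 3)^2*(o + 1)*(o + 4)*(o)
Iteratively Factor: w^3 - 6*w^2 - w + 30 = (w - 3)*(w^2 - 3*w - 10) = (w - 5)*(w - 3)*(w + 2)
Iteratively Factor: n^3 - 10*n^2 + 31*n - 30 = (n - 3)*(n^2 - 7*n + 10) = (n - 3)*(n - 2)*(n - 5)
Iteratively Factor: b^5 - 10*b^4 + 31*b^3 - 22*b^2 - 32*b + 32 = (b - 1)*(b^4 - 9*b^3 + 22*b^2 - 32) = (b - 2)*(b - 1)*(b^3 - 7*b^2 + 8*b + 16) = (b - 4)*(b - 2)*(b - 1)*(b^2 - 3*b - 4) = (b - 4)*(b - 2)*(b - 1)*(b + 1)*(b - 4)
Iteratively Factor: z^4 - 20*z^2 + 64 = (z - 2)*(z^3 + 2*z^2 - 16*z - 32) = (z - 2)*(z + 4)*(z^2 - 2*z - 8) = (z - 2)*(z + 2)*(z + 4)*(z - 4)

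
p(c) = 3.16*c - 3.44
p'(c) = 3.16000000000000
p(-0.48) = -4.96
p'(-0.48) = 3.16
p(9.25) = 25.79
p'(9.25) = 3.16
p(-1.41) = -7.90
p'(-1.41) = 3.16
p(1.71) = 1.96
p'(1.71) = 3.16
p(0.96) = -0.41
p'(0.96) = 3.16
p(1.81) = 2.28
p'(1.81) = 3.16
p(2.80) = 5.41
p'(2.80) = 3.16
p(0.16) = -2.93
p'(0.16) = 3.16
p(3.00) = 6.04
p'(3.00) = 3.16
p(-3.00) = -12.92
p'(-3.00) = 3.16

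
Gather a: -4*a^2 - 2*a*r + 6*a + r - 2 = -4*a^2 + a*(6 - 2*r) + r - 2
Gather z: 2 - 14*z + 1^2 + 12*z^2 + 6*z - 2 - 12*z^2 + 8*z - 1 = 0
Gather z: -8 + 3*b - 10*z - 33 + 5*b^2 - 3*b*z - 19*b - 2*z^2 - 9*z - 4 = 5*b^2 - 16*b - 2*z^2 + z*(-3*b - 19) - 45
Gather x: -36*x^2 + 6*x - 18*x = -36*x^2 - 12*x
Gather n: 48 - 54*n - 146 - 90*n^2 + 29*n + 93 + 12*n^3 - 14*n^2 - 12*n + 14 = 12*n^3 - 104*n^2 - 37*n + 9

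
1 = 1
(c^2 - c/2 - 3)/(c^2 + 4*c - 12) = (c + 3/2)/(c + 6)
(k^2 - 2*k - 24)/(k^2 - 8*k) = (k^2 - 2*k - 24)/(k*(k - 8))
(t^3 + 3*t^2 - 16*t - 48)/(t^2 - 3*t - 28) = (t^2 - t - 12)/(t - 7)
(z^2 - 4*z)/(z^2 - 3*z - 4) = z/(z + 1)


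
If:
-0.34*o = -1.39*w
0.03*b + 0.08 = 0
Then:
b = -2.67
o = 4.08823529411765*w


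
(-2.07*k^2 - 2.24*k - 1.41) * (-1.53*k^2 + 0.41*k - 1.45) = 3.1671*k^4 + 2.5785*k^3 + 4.2404*k^2 + 2.6699*k + 2.0445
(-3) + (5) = 2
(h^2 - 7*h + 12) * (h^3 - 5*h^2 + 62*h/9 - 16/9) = h^5 - 12*h^4 + 485*h^3/9 - 110*h^2 + 856*h/9 - 64/3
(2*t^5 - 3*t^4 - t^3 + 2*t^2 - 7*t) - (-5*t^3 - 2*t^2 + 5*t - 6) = 2*t^5 - 3*t^4 + 4*t^3 + 4*t^2 - 12*t + 6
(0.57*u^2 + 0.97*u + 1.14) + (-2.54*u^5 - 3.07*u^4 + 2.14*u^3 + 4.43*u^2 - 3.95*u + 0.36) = -2.54*u^5 - 3.07*u^4 + 2.14*u^3 + 5.0*u^2 - 2.98*u + 1.5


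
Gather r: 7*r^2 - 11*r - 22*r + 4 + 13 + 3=7*r^2 - 33*r + 20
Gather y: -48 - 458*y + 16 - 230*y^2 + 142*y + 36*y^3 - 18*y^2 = 36*y^3 - 248*y^2 - 316*y - 32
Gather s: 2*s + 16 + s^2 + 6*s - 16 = s^2 + 8*s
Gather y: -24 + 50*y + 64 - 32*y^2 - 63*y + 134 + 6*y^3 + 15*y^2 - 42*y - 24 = 6*y^3 - 17*y^2 - 55*y + 150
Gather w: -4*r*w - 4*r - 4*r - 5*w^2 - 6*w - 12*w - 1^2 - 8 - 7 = -8*r - 5*w^2 + w*(-4*r - 18) - 16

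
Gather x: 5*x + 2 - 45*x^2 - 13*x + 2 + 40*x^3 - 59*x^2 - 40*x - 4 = 40*x^3 - 104*x^2 - 48*x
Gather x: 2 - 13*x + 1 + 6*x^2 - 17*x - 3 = 6*x^2 - 30*x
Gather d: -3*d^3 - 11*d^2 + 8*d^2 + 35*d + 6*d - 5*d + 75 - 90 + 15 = -3*d^3 - 3*d^2 + 36*d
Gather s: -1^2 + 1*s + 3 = s + 2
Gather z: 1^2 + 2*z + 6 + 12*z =14*z + 7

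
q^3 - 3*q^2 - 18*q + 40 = (q - 5)*(q - 2)*(q + 4)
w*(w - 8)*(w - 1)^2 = w^4 - 10*w^3 + 17*w^2 - 8*w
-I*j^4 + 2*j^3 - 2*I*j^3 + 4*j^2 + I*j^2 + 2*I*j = j*(j + 2)*(j + I)*(-I*j + 1)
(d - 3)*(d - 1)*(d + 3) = d^3 - d^2 - 9*d + 9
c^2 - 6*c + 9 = (c - 3)^2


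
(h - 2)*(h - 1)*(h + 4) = h^3 + h^2 - 10*h + 8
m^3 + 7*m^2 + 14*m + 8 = (m + 1)*(m + 2)*(m + 4)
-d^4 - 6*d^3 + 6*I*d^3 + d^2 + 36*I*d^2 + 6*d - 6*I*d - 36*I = (d + 6)*(d - 6*I)*(-I*d - I)*(-I*d + I)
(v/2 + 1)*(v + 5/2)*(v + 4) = v^3/2 + 17*v^2/4 + 23*v/2 + 10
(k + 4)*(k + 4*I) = k^2 + 4*k + 4*I*k + 16*I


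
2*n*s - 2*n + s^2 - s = (2*n + s)*(s - 1)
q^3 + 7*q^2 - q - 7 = (q - 1)*(q + 1)*(q + 7)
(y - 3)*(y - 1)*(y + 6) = y^3 + 2*y^2 - 21*y + 18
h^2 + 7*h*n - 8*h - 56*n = (h - 8)*(h + 7*n)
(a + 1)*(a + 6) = a^2 + 7*a + 6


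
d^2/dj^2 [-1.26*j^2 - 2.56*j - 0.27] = -2.52000000000000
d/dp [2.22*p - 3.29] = 2.22000000000000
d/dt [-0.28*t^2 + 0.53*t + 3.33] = 0.53 - 0.56*t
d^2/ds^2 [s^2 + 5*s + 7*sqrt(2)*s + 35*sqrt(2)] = 2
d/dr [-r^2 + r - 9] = 1 - 2*r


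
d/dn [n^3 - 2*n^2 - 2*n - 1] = 3*n^2 - 4*n - 2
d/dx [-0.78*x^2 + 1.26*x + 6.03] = 1.26 - 1.56*x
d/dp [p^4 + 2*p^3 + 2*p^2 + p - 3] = 4*p^3 + 6*p^2 + 4*p + 1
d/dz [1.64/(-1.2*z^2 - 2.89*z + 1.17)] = (3.936*z + 4.7396)/(1.2*z^2 + 2.89*z - 1.17)^2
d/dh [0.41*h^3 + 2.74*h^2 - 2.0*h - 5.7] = 1.23*h^2 + 5.48*h - 2.0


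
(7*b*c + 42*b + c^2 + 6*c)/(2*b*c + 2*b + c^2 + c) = (7*b*c + 42*b + c^2 + 6*c)/(2*b*c + 2*b + c^2 + c)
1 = 1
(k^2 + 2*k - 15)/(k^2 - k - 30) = (k - 3)/(k - 6)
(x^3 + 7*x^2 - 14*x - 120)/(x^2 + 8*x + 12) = (x^2 + x - 20)/(x + 2)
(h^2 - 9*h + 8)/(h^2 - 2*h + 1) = (h - 8)/(h - 1)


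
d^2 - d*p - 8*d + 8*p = (d - 8)*(d - p)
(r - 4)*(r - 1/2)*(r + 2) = r^3 - 5*r^2/2 - 7*r + 4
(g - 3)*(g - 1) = g^2 - 4*g + 3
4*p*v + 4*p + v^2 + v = (4*p + v)*(v + 1)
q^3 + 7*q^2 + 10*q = q*(q + 2)*(q + 5)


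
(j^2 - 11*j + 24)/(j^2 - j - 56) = (j - 3)/(j + 7)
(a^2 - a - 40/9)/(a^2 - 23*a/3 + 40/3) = (a + 5/3)/(a - 5)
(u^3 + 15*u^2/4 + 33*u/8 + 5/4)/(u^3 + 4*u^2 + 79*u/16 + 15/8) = 2*(2*u + 1)/(4*u + 3)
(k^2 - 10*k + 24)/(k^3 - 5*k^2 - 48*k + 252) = (k - 4)/(k^2 + k - 42)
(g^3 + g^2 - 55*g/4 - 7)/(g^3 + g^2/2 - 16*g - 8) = (g - 7/2)/(g - 4)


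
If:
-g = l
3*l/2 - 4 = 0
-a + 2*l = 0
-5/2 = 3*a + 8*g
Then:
No Solution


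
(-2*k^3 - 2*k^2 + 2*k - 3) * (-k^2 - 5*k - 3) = 2*k^5 + 12*k^4 + 14*k^3 - k^2 + 9*k + 9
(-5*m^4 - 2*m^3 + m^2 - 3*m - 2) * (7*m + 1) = -35*m^5 - 19*m^4 + 5*m^3 - 20*m^2 - 17*m - 2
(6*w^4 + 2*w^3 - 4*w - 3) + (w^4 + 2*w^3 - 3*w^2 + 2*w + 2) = 7*w^4 + 4*w^3 - 3*w^2 - 2*w - 1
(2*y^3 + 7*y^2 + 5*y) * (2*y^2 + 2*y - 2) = 4*y^5 + 18*y^4 + 20*y^3 - 4*y^2 - 10*y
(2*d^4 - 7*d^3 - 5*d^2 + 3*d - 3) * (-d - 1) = -2*d^5 + 5*d^4 + 12*d^3 + 2*d^2 + 3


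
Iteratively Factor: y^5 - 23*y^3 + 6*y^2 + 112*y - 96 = (y + 4)*(y^4 - 4*y^3 - 7*y^2 + 34*y - 24) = (y - 4)*(y + 4)*(y^3 - 7*y + 6) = (y - 4)*(y + 3)*(y + 4)*(y^2 - 3*y + 2) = (y - 4)*(y - 1)*(y + 3)*(y + 4)*(y - 2)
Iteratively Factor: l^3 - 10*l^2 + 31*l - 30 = (l - 3)*(l^2 - 7*l + 10) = (l - 3)*(l - 2)*(l - 5)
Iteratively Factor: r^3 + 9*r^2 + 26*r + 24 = (r + 3)*(r^2 + 6*r + 8) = (r + 3)*(r + 4)*(r + 2)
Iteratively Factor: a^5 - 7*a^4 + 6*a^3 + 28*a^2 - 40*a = (a - 2)*(a^4 - 5*a^3 - 4*a^2 + 20*a) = (a - 2)^2*(a^3 - 3*a^2 - 10*a) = (a - 2)^2*(a + 2)*(a^2 - 5*a) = a*(a - 2)^2*(a + 2)*(a - 5)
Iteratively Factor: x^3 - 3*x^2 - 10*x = (x + 2)*(x^2 - 5*x) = x*(x + 2)*(x - 5)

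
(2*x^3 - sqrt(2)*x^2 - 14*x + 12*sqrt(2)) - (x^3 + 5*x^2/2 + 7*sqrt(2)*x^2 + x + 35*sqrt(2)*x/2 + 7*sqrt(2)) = x^3 - 8*sqrt(2)*x^2 - 5*x^2/2 - 35*sqrt(2)*x/2 - 15*x + 5*sqrt(2)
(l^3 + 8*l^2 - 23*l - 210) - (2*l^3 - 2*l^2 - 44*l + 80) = -l^3 + 10*l^2 + 21*l - 290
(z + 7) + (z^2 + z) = z^2 + 2*z + 7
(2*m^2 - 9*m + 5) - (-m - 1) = 2*m^2 - 8*m + 6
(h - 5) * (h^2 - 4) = h^3 - 5*h^2 - 4*h + 20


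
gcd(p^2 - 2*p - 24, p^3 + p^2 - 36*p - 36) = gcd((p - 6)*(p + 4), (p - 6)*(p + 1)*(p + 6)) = p - 6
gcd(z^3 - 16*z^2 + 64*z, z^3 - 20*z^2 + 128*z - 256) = z^2 - 16*z + 64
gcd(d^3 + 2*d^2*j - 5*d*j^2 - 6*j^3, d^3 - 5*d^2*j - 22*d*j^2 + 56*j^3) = d - 2*j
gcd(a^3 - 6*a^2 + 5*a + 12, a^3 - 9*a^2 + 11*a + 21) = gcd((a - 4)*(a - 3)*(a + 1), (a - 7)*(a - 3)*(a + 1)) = a^2 - 2*a - 3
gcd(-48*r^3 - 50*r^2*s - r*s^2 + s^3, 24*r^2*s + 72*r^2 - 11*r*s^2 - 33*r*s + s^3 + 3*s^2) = 8*r - s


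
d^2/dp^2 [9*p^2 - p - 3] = 18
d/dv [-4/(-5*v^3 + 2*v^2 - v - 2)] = 4*(-15*v^2 + 4*v - 1)/(5*v^3 - 2*v^2 + v + 2)^2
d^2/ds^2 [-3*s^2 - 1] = -6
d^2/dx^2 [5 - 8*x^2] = -16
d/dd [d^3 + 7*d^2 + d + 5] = 3*d^2 + 14*d + 1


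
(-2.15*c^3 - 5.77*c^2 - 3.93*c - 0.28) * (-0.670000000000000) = 1.4405*c^3 + 3.8659*c^2 + 2.6331*c + 0.1876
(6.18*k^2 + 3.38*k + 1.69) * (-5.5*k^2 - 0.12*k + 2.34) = -33.99*k^4 - 19.3316*k^3 + 4.7606*k^2 + 7.7064*k + 3.9546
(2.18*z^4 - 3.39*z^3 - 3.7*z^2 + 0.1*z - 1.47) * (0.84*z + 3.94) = 1.8312*z^5 + 5.7416*z^4 - 16.4646*z^3 - 14.494*z^2 - 0.8408*z - 5.7918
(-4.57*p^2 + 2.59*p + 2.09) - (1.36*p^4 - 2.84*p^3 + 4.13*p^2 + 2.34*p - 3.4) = -1.36*p^4 + 2.84*p^3 - 8.7*p^2 + 0.25*p + 5.49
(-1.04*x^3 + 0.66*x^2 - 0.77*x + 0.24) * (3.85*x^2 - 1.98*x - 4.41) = -4.004*x^5 + 4.6002*x^4 + 0.3151*x^3 - 0.462*x^2 + 2.9205*x - 1.0584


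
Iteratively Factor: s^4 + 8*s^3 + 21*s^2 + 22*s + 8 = (s + 1)*(s^3 + 7*s^2 + 14*s + 8) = (s + 1)*(s + 4)*(s^2 + 3*s + 2) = (s + 1)*(s + 2)*(s + 4)*(s + 1)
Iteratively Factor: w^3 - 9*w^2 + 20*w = (w - 4)*(w^2 - 5*w) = (w - 5)*(w - 4)*(w)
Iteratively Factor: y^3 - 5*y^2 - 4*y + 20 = (y + 2)*(y^2 - 7*y + 10) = (y - 2)*(y + 2)*(y - 5)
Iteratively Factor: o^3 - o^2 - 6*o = (o - 3)*(o^2 + 2*o) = (o - 3)*(o + 2)*(o)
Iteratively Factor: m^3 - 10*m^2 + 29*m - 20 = (m - 1)*(m^2 - 9*m + 20) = (m - 5)*(m - 1)*(m - 4)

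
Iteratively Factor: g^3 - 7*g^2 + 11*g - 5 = (g - 1)*(g^2 - 6*g + 5) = (g - 5)*(g - 1)*(g - 1)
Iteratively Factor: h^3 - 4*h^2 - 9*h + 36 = (h - 4)*(h^2 - 9) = (h - 4)*(h - 3)*(h + 3)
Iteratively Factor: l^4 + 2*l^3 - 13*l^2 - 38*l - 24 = (l - 4)*(l^3 + 6*l^2 + 11*l + 6) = (l - 4)*(l + 2)*(l^2 + 4*l + 3) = (l - 4)*(l + 2)*(l + 3)*(l + 1)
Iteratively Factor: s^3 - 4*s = (s - 2)*(s^2 + 2*s) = (s - 2)*(s + 2)*(s)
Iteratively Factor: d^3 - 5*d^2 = (d)*(d^2 - 5*d) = d*(d - 5)*(d)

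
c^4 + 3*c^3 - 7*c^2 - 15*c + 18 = (c - 2)*(c - 1)*(c + 3)^2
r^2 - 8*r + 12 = (r - 6)*(r - 2)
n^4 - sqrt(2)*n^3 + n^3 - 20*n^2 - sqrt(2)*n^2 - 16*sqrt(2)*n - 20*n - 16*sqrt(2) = (n + 1)*(n - 4*sqrt(2))*(n + sqrt(2))*(n + 2*sqrt(2))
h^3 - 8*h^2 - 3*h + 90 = (h - 6)*(h - 5)*(h + 3)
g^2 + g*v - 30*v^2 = (g - 5*v)*(g + 6*v)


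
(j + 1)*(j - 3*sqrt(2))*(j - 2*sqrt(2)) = j^3 - 5*sqrt(2)*j^2 + j^2 - 5*sqrt(2)*j + 12*j + 12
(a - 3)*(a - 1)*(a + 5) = a^3 + a^2 - 17*a + 15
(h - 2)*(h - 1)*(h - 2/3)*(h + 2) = h^4 - 5*h^3/3 - 10*h^2/3 + 20*h/3 - 8/3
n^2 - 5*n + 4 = (n - 4)*(n - 1)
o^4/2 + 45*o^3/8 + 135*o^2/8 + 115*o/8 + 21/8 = (o/2 + 1/2)*(o + 1/4)*(o + 3)*(o + 7)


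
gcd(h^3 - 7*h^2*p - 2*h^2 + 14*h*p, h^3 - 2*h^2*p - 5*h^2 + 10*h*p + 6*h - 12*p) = h - 2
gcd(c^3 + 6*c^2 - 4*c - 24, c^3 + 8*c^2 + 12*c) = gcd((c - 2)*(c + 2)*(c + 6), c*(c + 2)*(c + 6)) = c^2 + 8*c + 12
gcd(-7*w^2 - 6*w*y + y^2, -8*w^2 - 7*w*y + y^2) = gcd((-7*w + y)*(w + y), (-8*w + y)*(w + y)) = w + y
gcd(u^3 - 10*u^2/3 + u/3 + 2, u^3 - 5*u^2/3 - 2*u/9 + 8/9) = u^2 - u/3 - 2/3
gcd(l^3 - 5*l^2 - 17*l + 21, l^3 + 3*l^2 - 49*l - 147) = l^2 - 4*l - 21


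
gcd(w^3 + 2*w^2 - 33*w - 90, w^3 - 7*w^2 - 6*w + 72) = w^2 - 3*w - 18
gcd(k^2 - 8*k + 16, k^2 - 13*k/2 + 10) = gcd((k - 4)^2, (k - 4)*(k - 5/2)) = k - 4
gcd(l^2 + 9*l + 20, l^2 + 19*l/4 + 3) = l + 4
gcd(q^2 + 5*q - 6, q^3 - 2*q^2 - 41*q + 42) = q^2 + 5*q - 6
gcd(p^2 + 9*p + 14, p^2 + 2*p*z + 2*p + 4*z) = p + 2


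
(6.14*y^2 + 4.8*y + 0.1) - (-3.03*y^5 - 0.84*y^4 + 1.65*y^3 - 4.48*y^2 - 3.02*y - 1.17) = 3.03*y^5 + 0.84*y^4 - 1.65*y^3 + 10.62*y^2 + 7.82*y + 1.27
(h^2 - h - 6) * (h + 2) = h^3 + h^2 - 8*h - 12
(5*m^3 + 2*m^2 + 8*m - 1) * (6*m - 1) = 30*m^4 + 7*m^3 + 46*m^2 - 14*m + 1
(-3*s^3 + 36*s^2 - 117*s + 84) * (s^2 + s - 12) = -3*s^5 + 33*s^4 - 45*s^3 - 465*s^2 + 1488*s - 1008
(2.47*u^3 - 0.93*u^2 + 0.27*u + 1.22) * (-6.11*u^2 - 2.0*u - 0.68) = -15.0917*u^5 + 0.7423*u^4 - 1.4693*u^3 - 7.3618*u^2 - 2.6236*u - 0.8296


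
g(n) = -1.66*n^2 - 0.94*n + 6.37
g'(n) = -3.32*n - 0.94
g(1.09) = 3.37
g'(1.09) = -4.56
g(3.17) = -13.29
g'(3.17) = -11.46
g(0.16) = 6.18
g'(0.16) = -1.47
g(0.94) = 4.02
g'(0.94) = -4.06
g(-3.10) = -6.67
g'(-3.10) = 9.35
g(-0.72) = 6.19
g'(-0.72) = 1.45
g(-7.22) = -73.38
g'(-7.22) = 23.03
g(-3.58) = -11.54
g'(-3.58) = 10.95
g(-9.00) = -119.63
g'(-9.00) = 28.94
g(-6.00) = -47.75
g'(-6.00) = 18.98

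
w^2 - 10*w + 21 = (w - 7)*(w - 3)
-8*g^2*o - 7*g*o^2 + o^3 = o*(-8*g + o)*(g + o)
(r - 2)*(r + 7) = r^2 + 5*r - 14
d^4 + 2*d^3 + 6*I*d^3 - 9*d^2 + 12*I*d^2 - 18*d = d*(d + 2)*(d + 3*I)^2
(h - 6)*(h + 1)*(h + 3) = h^3 - 2*h^2 - 21*h - 18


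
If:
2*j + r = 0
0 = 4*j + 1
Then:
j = -1/4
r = 1/2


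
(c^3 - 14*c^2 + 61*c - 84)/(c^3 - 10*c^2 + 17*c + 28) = (c - 3)/(c + 1)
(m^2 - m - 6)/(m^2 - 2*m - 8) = (m - 3)/(m - 4)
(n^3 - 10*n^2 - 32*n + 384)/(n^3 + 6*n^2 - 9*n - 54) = (n^2 - 16*n + 64)/(n^2 - 9)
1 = 1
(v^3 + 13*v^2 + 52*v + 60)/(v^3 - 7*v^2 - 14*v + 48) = (v^3 + 13*v^2 + 52*v + 60)/(v^3 - 7*v^2 - 14*v + 48)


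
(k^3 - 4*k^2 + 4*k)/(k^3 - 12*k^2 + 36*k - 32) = k/(k - 8)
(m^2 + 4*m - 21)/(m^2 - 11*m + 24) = (m + 7)/(m - 8)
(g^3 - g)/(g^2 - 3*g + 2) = g*(g + 1)/(g - 2)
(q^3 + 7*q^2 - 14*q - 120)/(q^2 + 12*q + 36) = (q^2 + q - 20)/(q + 6)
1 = 1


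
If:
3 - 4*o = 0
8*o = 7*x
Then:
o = 3/4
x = 6/7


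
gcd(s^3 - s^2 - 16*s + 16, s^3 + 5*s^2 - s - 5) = s - 1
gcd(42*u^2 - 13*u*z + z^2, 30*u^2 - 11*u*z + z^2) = -6*u + z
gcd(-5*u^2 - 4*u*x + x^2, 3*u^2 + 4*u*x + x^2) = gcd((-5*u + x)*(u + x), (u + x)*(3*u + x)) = u + x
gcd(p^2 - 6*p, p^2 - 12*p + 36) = p - 6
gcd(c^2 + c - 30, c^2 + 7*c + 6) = c + 6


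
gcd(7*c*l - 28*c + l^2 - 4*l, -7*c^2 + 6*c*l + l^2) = 7*c + l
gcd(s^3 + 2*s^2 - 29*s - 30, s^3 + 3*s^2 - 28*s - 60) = s^2 + s - 30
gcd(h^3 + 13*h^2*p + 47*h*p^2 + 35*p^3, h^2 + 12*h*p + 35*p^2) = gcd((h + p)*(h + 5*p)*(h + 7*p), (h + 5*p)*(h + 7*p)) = h^2 + 12*h*p + 35*p^2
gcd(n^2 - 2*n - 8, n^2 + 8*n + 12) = n + 2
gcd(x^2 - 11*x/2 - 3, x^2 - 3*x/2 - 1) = x + 1/2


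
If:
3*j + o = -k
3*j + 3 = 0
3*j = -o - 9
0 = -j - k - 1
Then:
No Solution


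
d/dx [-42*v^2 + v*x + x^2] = v + 2*x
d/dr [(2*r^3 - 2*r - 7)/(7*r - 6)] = (28*r^3 - 36*r^2 + 61)/(49*r^2 - 84*r + 36)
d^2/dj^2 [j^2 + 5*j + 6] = 2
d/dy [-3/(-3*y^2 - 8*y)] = 6*(-3*y - 4)/(y^2*(3*y + 8)^2)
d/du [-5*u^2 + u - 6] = 1 - 10*u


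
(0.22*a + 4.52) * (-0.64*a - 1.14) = -0.1408*a^2 - 3.1436*a - 5.1528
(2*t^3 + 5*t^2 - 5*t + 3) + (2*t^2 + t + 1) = 2*t^3 + 7*t^2 - 4*t + 4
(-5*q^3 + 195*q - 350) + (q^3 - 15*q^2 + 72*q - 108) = -4*q^3 - 15*q^2 + 267*q - 458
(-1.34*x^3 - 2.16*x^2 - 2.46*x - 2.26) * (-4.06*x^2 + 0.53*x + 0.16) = 5.4404*x^5 + 8.0594*x^4 + 8.6284*x^3 + 7.5262*x^2 - 1.5914*x - 0.3616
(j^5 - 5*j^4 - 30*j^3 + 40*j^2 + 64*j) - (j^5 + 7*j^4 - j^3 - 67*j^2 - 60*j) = -12*j^4 - 29*j^3 + 107*j^2 + 124*j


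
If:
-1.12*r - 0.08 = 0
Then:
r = -0.07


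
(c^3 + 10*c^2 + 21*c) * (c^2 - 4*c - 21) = c^5 + 6*c^4 - 40*c^3 - 294*c^2 - 441*c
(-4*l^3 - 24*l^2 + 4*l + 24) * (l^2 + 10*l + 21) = -4*l^5 - 64*l^4 - 320*l^3 - 440*l^2 + 324*l + 504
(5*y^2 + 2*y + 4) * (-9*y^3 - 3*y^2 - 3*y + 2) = -45*y^5 - 33*y^4 - 57*y^3 - 8*y^2 - 8*y + 8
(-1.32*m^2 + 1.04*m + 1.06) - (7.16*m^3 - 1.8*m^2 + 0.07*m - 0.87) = -7.16*m^3 + 0.48*m^2 + 0.97*m + 1.93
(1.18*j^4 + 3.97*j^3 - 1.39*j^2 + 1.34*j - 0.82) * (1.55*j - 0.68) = 1.829*j^5 + 5.3511*j^4 - 4.8541*j^3 + 3.0222*j^2 - 2.1822*j + 0.5576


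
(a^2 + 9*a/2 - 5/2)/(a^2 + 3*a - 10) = (a - 1/2)/(a - 2)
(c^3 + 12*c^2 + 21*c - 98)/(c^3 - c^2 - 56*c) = (c^2 + 5*c - 14)/(c*(c - 8))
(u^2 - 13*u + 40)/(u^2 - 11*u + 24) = (u - 5)/(u - 3)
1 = 1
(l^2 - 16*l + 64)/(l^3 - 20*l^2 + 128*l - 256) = 1/(l - 4)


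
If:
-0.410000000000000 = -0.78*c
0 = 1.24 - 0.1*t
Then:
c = 0.53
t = 12.40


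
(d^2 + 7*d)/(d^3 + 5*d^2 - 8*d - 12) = d*(d + 7)/(d^3 + 5*d^2 - 8*d - 12)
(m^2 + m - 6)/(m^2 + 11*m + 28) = (m^2 + m - 6)/(m^2 + 11*m + 28)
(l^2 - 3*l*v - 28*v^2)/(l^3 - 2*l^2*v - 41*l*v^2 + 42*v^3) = (-l - 4*v)/(-l^2 - 5*l*v + 6*v^2)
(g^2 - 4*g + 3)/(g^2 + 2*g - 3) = (g - 3)/(g + 3)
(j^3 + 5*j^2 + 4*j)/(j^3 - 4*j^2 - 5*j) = (j + 4)/(j - 5)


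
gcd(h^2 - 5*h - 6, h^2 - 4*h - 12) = h - 6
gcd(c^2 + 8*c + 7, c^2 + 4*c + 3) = c + 1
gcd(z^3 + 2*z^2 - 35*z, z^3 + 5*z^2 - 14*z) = z^2 + 7*z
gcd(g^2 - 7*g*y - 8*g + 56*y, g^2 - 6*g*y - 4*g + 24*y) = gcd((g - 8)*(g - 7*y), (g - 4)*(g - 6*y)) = 1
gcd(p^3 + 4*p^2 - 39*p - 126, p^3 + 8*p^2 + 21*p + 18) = p + 3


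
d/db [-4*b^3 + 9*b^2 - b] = -12*b^2 + 18*b - 1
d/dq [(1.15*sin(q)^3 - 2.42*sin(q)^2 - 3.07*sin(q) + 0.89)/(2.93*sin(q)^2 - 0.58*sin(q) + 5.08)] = (3.3695*sin(q)^4 - 1.334*sin(q)^3 + 27.9247*sin(q)^2 - 29.8026*sin(q) - 15.0794)*cos(q)/(8.5849*sin(q)^4 - 3.3988*sin(q)^3 + 30.1052*sin(q)^2 - 5.8928*sin(q) + 25.8064)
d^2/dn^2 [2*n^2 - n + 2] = 4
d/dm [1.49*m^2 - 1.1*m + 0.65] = 2.98*m - 1.1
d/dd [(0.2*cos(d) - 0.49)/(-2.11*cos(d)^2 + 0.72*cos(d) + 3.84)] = (-0.422*cos(d)^2 + 2.0678*cos(d) - 1.1208)*sin(d)/(4.4521*cos(d)^4 - 3.0384*cos(d)^3 - 15.6864*cos(d)^2 + 5.5296*cos(d) + 14.7456)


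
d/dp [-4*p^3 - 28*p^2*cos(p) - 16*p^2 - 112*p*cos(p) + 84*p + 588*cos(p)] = 28*p^2*sin(p) - 12*p^2 + 112*p*sin(p) - 56*p*cos(p) - 32*p - 588*sin(p) - 112*cos(p) + 84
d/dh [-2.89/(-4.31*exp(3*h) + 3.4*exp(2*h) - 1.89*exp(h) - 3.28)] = (-37.3677*exp(2*h) + 19.652*exp(h) - 5.4621)*exp(h)/(4.31*exp(3*h) - 3.4*exp(2*h) + 1.89*exp(h) + 3.28)^2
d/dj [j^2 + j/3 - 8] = 2*j + 1/3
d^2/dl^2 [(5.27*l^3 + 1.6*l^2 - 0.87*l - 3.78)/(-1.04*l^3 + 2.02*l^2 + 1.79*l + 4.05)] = (-25.603552*l^6 - 53.21784*l^5 - 246.14304*l^4 - 147.039018*l^3 - 56.395926*l^2 - 383.817366*l - 102.727494)/(1.124864*l^9 - 6.554496*l^8 + 6.922656*l^7 + 1.178744*l^6 + 39.134484*l^5 - 23.756826*l^4 - 42.423479*l^3 - 138.328965*l^2 - 88.081425*l - 66.430125)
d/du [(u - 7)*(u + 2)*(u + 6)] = 3*u^2 + 2*u - 44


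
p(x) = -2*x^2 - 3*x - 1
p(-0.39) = -0.13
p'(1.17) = -7.68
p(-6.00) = -55.00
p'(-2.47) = 6.88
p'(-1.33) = 2.32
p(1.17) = -7.25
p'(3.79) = -18.16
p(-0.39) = -0.13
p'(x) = -4*x - 3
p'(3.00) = -15.00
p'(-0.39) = -1.44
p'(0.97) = -6.88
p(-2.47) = -5.79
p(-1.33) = -0.55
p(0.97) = -5.79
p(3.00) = -28.00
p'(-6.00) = 21.00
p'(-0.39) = -1.44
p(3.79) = -41.10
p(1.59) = -10.83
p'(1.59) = -9.36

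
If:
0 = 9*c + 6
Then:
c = -2/3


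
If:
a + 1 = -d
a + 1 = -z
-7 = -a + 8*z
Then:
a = -1/9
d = -8/9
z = -8/9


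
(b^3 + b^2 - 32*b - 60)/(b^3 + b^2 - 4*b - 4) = (b^2 - b - 30)/(b^2 - b - 2)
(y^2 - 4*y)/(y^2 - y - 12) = y/(y + 3)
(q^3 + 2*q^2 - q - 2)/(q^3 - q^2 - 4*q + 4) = (q + 1)/(q - 2)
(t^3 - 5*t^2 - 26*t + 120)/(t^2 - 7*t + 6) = (t^2 + t - 20)/(t - 1)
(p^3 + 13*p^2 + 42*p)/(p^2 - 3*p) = (p^2 + 13*p + 42)/(p - 3)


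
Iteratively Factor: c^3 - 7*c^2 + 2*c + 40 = (c + 2)*(c^2 - 9*c + 20) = (c - 5)*(c + 2)*(c - 4)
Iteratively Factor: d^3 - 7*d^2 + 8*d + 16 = (d - 4)*(d^2 - 3*d - 4) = (d - 4)*(d + 1)*(d - 4)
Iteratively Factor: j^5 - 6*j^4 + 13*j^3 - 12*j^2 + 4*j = (j - 1)*(j^4 - 5*j^3 + 8*j^2 - 4*j) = j*(j - 1)*(j^3 - 5*j^2 + 8*j - 4) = j*(j - 1)^2*(j^2 - 4*j + 4) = j*(j - 2)*(j - 1)^2*(j - 2)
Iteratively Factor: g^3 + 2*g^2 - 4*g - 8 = (g + 2)*(g^2 - 4) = (g + 2)^2*(g - 2)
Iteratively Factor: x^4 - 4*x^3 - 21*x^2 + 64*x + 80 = (x + 1)*(x^3 - 5*x^2 - 16*x + 80) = (x - 4)*(x + 1)*(x^2 - x - 20) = (x - 4)*(x + 1)*(x + 4)*(x - 5)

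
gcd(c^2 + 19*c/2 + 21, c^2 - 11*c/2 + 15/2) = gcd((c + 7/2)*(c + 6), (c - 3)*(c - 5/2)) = 1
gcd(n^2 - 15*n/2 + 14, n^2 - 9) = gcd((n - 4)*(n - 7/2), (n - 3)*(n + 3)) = 1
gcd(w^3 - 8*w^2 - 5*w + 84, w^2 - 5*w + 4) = w - 4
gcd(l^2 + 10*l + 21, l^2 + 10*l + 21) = l^2 + 10*l + 21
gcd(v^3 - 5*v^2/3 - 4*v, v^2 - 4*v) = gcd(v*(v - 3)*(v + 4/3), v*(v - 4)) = v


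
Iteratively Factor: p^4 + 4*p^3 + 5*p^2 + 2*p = (p)*(p^3 + 4*p^2 + 5*p + 2) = p*(p + 1)*(p^2 + 3*p + 2) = p*(p + 1)*(p + 2)*(p + 1)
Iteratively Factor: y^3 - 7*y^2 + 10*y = (y)*(y^2 - 7*y + 10) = y*(y - 2)*(y - 5)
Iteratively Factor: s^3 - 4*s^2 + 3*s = (s)*(s^2 - 4*s + 3) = s*(s - 1)*(s - 3)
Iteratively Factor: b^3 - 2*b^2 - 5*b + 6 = (b - 3)*(b^2 + b - 2) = (b - 3)*(b - 1)*(b + 2)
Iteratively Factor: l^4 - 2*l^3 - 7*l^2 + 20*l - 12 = (l - 1)*(l^3 - l^2 - 8*l + 12) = (l - 2)*(l - 1)*(l^2 + l - 6) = (l - 2)^2*(l - 1)*(l + 3)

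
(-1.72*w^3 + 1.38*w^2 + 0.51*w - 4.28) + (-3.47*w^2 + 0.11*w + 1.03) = -1.72*w^3 - 2.09*w^2 + 0.62*w - 3.25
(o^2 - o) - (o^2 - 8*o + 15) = 7*o - 15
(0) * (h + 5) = 0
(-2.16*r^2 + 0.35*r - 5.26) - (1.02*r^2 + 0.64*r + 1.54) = -3.18*r^2 - 0.29*r - 6.8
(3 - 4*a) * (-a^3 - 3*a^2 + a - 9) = 4*a^4 + 9*a^3 - 13*a^2 + 39*a - 27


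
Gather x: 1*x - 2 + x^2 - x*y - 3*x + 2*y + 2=x^2 + x*(-y - 2) + 2*y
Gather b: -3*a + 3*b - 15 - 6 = -3*a + 3*b - 21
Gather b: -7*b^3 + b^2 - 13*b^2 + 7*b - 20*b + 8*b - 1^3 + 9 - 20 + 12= -7*b^3 - 12*b^2 - 5*b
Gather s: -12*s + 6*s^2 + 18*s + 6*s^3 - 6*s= 6*s^3 + 6*s^2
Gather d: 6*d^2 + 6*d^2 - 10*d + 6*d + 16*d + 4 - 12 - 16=12*d^2 + 12*d - 24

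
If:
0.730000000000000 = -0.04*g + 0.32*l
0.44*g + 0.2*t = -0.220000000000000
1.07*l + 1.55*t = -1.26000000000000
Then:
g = 0.61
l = 2.36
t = -2.44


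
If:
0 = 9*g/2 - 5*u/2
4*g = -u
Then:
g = 0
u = 0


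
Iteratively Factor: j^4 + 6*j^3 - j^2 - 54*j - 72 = (j + 2)*(j^3 + 4*j^2 - 9*j - 36) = (j + 2)*(j + 3)*(j^2 + j - 12) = (j + 2)*(j + 3)*(j + 4)*(j - 3)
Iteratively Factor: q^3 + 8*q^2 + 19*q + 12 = (q + 4)*(q^2 + 4*q + 3) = (q + 1)*(q + 4)*(q + 3)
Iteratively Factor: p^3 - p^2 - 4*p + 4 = (p + 2)*(p^2 - 3*p + 2) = (p - 1)*(p + 2)*(p - 2)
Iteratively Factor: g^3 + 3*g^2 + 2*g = (g)*(g^2 + 3*g + 2) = g*(g + 2)*(g + 1)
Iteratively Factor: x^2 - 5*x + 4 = (x - 1)*(x - 4)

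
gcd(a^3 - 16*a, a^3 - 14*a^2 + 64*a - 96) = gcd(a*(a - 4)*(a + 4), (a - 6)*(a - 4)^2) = a - 4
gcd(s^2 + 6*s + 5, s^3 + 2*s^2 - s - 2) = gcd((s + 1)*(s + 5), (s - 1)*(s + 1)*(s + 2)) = s + 1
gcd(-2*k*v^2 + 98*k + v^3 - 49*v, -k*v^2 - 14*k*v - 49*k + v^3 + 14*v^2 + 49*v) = v + 7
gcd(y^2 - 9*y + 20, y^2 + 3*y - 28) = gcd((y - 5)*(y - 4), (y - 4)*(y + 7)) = y - 4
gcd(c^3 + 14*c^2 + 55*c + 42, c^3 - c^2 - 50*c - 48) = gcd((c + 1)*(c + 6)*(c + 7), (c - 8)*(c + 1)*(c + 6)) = c^2 + 7*c + 6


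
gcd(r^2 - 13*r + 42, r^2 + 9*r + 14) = 1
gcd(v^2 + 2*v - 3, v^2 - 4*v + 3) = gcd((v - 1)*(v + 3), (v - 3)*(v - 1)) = v - 1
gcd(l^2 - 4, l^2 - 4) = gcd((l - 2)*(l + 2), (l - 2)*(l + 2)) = l^2 - 4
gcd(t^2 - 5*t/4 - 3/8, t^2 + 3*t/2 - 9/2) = t - 3/2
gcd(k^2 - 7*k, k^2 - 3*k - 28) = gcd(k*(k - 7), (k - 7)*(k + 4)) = k - 7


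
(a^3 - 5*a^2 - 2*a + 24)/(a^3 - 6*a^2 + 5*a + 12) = (a + 2)/(a + 1)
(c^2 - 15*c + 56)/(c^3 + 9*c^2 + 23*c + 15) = (c^2 - 15*c + 56)/(c^3 + 9*c^2 + 23*c + 15)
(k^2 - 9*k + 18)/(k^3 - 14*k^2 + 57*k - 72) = (k - 6)/(k^2 - 11*k + 24)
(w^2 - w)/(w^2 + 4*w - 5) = w/(w + 5)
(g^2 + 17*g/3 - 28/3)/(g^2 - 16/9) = 3*(g + 7)/(3*g + 4)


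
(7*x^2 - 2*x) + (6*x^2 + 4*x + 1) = 13*x^2 + 2*x + 1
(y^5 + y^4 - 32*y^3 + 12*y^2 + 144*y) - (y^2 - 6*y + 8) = y^5 + y^4 - 32*y^3 + 11*y^2 + 150*y - 8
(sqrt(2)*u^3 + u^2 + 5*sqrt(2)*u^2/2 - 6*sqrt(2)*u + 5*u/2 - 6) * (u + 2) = sqrt(2)*u^4 + u^3 + 9*sqrt(2)*u^3/2 - sqrt(2)*u^2 + 9*u^2/2 - 12*sqrt(2)*u - u - 12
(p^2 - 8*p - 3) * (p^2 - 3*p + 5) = p^4 - 11*p^3 + 26*p^2 - 31*p - 15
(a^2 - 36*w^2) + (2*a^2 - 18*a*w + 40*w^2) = 3*a^2 - 18*a*w + 4*w^2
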